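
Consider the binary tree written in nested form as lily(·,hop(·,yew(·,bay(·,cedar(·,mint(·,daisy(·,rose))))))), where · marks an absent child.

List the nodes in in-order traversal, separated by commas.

In-order visits the left subtree, then the node, then the right subtree.
At lily: no left child.
Visit lily.
At lily: go right to hop.
  At hop: no left child.
  Visit hop.
  At hop: go right to yew.
    At yew: no left child.
    Visit yew.
    At yew: go right to bay.
      At bay: no left child.
      Visit bay.
      At bay: go right to cedar.
        At cedar: no left child.
        Visit cedar.
        At cedar: go right to mint.
          At mint: no left child.
          Visit mint.
          At mint: go right to daisy.
            At daisy: no left child.
            Visit daisy.
            At daisy: go right to rose.
              rose is a leaf — visit rose.

lily, hop, yew, bay, cedar, mint, daisy, rose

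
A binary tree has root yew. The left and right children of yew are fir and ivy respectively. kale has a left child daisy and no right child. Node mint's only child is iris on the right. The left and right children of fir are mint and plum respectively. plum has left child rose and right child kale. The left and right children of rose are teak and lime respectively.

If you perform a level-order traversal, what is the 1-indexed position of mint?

4

Level-order visits nodes level by level from the root, left to right within each level.
Level 0: yew
Level 1: fir, ivy
Level 2: mint, plum
Level 3: iris, rose, kale
Level 4: teak, lime, daisy
Full level-order sequence: yew, fir, ivy, mint, plum, iris, rose, kale, teak, lime, daisy.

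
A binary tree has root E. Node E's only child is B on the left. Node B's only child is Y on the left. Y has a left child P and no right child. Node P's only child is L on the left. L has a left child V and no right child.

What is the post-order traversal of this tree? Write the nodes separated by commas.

V, L, P, Y, B, E

Post-order visits the left subtree, then the right subtree, then the node.
At E: go left to B.
  At B: go left to Y.
    At Y: go left to P.
      At P: go left to L.
        At L: go left to V.
          V is a leaf — visit V.
        At L: no right child.
        Visit L.
      At P: no right child.
      Visit P.
    At Y: no right child.
    Visit Y.
  At B: no right child.
  Visit B.
At E: no right child.
Visit E.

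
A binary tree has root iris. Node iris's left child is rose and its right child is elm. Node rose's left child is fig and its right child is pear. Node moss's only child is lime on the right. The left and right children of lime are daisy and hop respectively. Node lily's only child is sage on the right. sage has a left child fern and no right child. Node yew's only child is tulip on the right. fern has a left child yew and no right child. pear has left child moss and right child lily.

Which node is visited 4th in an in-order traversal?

In-order visits the left subtree, then the node, then the right subtree.
At iris: go left to rose.
  At rose: go left to fig.
    fig is a leaf — visit fig.
  Visit rose.
  At rose: go right to pear.
    At pear: go left to moss.
      At moss: no left child.
      Visit moss.
      At moss: go right to lime.
        At lime: go left to daisy.
          daisy is a leaf — visit daisy.
        Visit lime.
        At lime: go right to hop.
          hop is a leaf — visit hop.
    Visit pear.
    At pear: go right to lily.
      At lily: no left child.
      Visit lily.
      At lily: go right to sage.
        At sage: go left to fern.
          At fern: go left to yew.
            At yew: no left child.
            Visit yew.
            At yew: go right to tulip.
              tulip is a leaf — visit tulip.
          Visit fern.
          At fern: no right child.
        Visit sage.
        At sage: no right child.
Visit iris.
At iris: go right to elm.
  elm is a leaf — visit elm.
Full in-order sequence: fig, rose, moss, daisy, lime, hop, pear, lily, yew, tulip, fern, sage, iris, elm.

daisy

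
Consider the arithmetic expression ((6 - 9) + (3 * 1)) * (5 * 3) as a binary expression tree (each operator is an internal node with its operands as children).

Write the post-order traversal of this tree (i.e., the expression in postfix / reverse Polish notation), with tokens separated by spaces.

Post-order on an expression tree gives postfix notation: for each operator, emit left operand, right operand, then the operator.

6 9 - 3 1 * + 5 3 * *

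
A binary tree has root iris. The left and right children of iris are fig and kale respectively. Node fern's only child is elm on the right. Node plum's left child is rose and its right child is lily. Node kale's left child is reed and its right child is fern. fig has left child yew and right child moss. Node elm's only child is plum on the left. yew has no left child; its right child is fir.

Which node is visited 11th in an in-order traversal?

lily

In-order visits the left subtree, then the node, then the right subtree.
At iris: go left to fig.
  At fig: go left to yew.
    At yew: no left child.
    Visit yew.
    At yew: go right to fir.
      fir is a leaf — visit fir.
  Visit fig.
  At fig: go right to moss.
    moss is a leaf — visit moss.
Visit iris.
At iris: go right to kale.
  At kale: go left to reed.
    reed is a leaf — visit reed.
  Visit kale.
  At kale: go right to fern.
    At fern: no left child.
    Visit fern.
    At fern: go right to elm.
      At elm: go left to plum.
        At plum: go left to rose.
          rose is a leaf — visit rose.
        Visit plum.
        At plum: go right to lily.
          lily is a leaf — visit lily.
      Visit elm.
      At elm: no right child.
Full in-order sequence: yew, fir, fig, moss, iris, reed, kale, fern, rose, plum, lily, elm.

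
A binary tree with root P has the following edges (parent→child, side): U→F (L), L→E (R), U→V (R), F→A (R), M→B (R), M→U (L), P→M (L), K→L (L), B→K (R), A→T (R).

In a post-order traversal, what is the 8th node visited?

Post-order visits the left subtree, then the right subtree, then the node.
At P: go left to M.
  At M: go left to U.
    At U: go left to F.
      At F: no left child.
      At F: go right to A.
        At A: no left child.
        At A: go right to T.
          T is a leaf — visit T.
        Visit A.
      Visit F.
    At U: go right to V.
      V is a leaf — visit V.
    Visit U.
  At M: go right to B.
    At B: no left child.
    At B: go right to K.
      At K: go left to L.
        At L: no left child.
        At L: go right to E.
          E is a leaf — visit E.
        Visit L.
      At K: no right child.
      Visit K.
    Visit B.
  Visit M.
At P: no right child.
Visit P.
Full post-order sequence: T, A, F, V, U, E, L, K, B, M, P.

K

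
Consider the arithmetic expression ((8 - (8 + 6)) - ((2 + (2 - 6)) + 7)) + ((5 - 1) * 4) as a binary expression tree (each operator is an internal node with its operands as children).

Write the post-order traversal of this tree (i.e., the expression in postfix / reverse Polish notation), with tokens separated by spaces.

Post-order on an expression tree gives postfix notation: for each operator, emit left operand, right operand, then the operator.

8 8 6 + - 2 2 6 - + 7 + - 5 1 - 4 * +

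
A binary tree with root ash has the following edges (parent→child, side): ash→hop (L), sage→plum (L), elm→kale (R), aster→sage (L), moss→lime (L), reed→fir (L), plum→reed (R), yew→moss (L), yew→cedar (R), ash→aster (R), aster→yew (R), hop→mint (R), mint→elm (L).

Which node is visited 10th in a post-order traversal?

moss

Post-order visits the left subtree, then the right subtree, then the node.
At ash: go left to hop.
  At hop: no left child.
  At hop: go right to mint.
    At mint: go left to elm.
      At elm: no left child.
      At elm: go right to kale.
        kale is a leaf — visit kale.
      Visit elm.
    At mint: no right child.
    Visit mint.
  Visit hop.
At ash: go right to aster.
  At aster: go left to sage.
    At sage: go left to plum.
      At plum: no left child.
      At plum: go right to reed.
        At reed: go left to fir.
          fir is a leaf — visit fir.
        At reed: no right child.
        Visit reed.
      Visit plum.
    At sage: no right child.
    Visit sage.
  At aster: go right to yew.
    At yew: go left to moss.
      At moss: go left to lime.
        lime is a leaf — visit lime.
      At moss: no right child.
      Visit moss.
    At yew: go right to cedar.
      cedar is a leaf — visit cedar.
    Visit yew.
  Visit aster.
Visit ash.
Full post-order sequence: kale, elm, mint, hop, fir, reed, plum, sage, lime, moss, cedar, yew, aster, ash.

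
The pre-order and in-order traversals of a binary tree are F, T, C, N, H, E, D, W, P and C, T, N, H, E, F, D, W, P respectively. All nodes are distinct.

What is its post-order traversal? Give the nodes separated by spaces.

The first element of pre-order is the root; it splits in-order into left and right subtrees.
Root F: left subtree has 5 nodes {C, T, N, H, E}, right has 3 {D, W, P}.
  Root T: left subtree has 1 node {C}, right has 3 {N, H, E}.
    Root N: left subtree has 0 nodes { }, right has 2 {H, E}.
      Root H: left subtree has 0 nodes { }, right has 1 {E}.
  Root D: left subtree has 0 nodes { }, right has 2 {W, P}.
    Root W: left subtree has 0 nodes { }, right has 1 {P}.

C E H N T P W D F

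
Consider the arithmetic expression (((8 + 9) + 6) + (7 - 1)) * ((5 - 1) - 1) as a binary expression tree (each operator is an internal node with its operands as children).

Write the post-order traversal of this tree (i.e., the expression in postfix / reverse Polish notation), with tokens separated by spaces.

8 9 + 6 + 7 1 - + 5 1 - 1 - *

Post-order on an expression tree gives postfix notation: for each operator, emit left operand, right operand, then the operator.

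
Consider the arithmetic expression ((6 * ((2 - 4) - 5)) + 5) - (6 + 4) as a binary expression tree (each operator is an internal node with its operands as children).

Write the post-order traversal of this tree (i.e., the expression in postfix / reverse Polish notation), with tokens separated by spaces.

6 2 4 - 5 - * 5 + 6 4 + -

Post-order on an expression tree gives postfix notation: for each operator, emit left operand, right operand, then the operator.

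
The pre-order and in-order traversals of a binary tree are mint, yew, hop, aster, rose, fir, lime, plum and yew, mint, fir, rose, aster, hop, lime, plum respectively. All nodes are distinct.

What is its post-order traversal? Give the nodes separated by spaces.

yew fir rose aster plum lime hop mint

The first element of pre-order is the root; it splits in-order into left and right subtrees.
Root mint: left subtree has 1 node {yew}, right has 6 {fir, rose, aster, hop, lime, plum}.
  Root hop: left subtree has 3 nodes {fir, rose, aster}, right has 2 {lime, plum}.
    Root aster: left subtree has 2 nodes {fir, rose}, right has 0 { }.
      Root rose: left subtree has 1 node {fir}, right has 0 { }.
    Root lime: left subtree has 0 nodes { }, right has 1 {plum}.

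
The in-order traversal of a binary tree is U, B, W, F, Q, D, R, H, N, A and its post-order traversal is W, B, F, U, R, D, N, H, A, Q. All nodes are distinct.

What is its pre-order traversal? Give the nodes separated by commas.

Q, U, F, B, W, A, H, D, R, N

The last element of post-order is the root; it splits in-order into left and right subtrees.
Root Q: left subtree has 4 nodes {U, B, W, F}, right has 5 {D, R, H, N, A}.
  Root U: left subtree has 0 nodes { }, right has 3 {B, W, F}.
    Root F: left subtree has 2 nodes {B, W}, right has 0 { }.
      Root B: left subtree has 0 nodes { }, right has 1 {W}.
  Root A: left subtree has 4 nodes {D, R, H, N}, right has 0 { }.
    Root H: left subtree has 2 nodes {D, R}, right has 1 {N}.
      Root D: left subtree has 0 nodes { }, right has 1 {R}.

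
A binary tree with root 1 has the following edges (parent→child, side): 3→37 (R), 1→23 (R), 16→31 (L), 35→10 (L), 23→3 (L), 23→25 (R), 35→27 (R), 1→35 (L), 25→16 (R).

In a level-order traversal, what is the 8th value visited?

37

Level-order visits nodes level by level from the root, left to right within each level.
Level 0: 1
Level 1: 35, 23
Level 2: 10, 27, 3, 25
Level 3: 37, 16
Level 4: 31
Full level-order sequence: 1, 35, 23, 10, 27, 3, 25, 37, 16, 31.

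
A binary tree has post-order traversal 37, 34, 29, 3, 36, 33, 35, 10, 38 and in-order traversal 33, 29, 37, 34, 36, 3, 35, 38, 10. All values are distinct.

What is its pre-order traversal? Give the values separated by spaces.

The last element of post-order is the root; it splits in-order into left and right subtrees.
Root 38: left subtree has 7 nodes {33, 29, 37, 34, 36, 3, 35}, right has 1 {10}.
  Root 35: left subtree has 6 nodes {33, 29, 37, 34, 36, 3}, right has 0 { }.
    Root 33: left subtree has 0 nodes { }, right has 5 {29, 37, 34, 36, 3}.
      Root 36: left subtree has 3 nodes {29, 37, 34}, right has 1 {3}.
        Root 29: left subtree has 0 nodes { }, right has 2 {37, 34}.
          Root 34: left subtree has 1 node {37}, right has 0 { }.

38 35 33 36 29 34 37 3 10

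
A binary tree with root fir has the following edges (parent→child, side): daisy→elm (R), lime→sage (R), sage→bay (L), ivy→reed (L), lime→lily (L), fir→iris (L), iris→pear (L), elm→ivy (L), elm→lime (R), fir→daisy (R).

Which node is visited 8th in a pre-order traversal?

lime

Pre-order visits the node, then its left subtree, then its right subtree.
Visit fir.
At fir: go left to iris.
  Visit iris.
  At iris: go left to pear.
    pear is a leaf — visit pear.
  At iris: no right child.
At fir: go right to daisy.
  Visit daisy.
  At daisy: no left child.
  At daisy: go right to elm.
    Visit elm.
    At elm: go left to ivy.
      Visit ivy.
      At ivy: go left to reed.
        reed is a leaf — visit reed.
      At ivy: no right child.
    At elm: go right to lime.
      Visit lime.
      At lime: go left to lily.
        lily is a leaf — visit lily.
      At lime: go right to sage.
        Visit sage.
        At sage: go left to bay.
          bay is a leaf — visit bay.
        At sage: no right child.
Full pre-order sequence: fir, iris, pear, daisy, elm, ivy, reed, lime, lily, sage, bay.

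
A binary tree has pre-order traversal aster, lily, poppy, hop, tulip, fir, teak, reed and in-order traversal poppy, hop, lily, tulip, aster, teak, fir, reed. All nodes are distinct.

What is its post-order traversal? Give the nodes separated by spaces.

The first element of pre-order is the root; it splits in-order into left and right subtrees.
Root aster: left subtree has 4 nodes {poppy, hop, lily, tulip}, right has 3 {teak, fir, reed}.
  Root lily: left subtree has 2 nodes {poppy, hop}, right has 1 {tulip}.
    Root poppy: left subtree has 0 nodes { }, right has 1 {hop}.
  Root fir: left subtree has 1 node {teak}, right has 1 {reed}.

hop poppy tulip lily teak reed fir aster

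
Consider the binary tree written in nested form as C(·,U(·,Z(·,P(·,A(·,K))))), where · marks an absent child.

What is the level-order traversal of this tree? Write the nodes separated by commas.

Level-order visits nodes level by level from the root, left to right within each level.
Level 0: C
Level 1: U
Level 2: Z
Level 3: P
Level 4: A
Level 5: K

C, U, Z, P, A, K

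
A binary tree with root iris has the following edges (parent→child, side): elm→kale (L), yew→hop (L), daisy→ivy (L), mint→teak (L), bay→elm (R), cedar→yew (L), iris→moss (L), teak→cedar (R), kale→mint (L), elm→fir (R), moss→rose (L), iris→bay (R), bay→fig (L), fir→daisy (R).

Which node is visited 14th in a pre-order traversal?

daisy

Pre-order visits the node, then its left subtree, then its right subtree.
Visit iris.
At iris: go left to moss.
  Visit moss.
  At moss: go left to rose.
    rose is a leaf — visit rose.
  At moss: no right child.
At iris: go right to bay.
  Visit bay.
  At bay: go left to fig.
    fig is a leaf — visit fig.
  At bay: go right to elm.
    Visit elm.
    At elm: go left to kale.
      Visit kale.
      At kale: go left to mint.
        Visit mint.
        At mint: go left to teak.
          Visit teak.
          At teak: no left child.
          At teak: go right to cedar.
            Visit cedar.
            At cedar: go left to yew.
              Visit yew.
              At yew: go left to hop.
                hop is a leaf — visit hop.
              At yew: no right child.
            At cedar: no right child.
        At mint: no right child.
      At kale: no right child.
    At elm: go right to fir.
      Visit fir.
      At fir: no left child.
      At fir: go right to daisy.
        Visit daisy.
        At daisy: go left to ivy.
          ivy is a leaf — visit ivy.
        At daisy: no right child.
Full pre-order sequence: iris, moss, rose, bay, fig, elm, kale, mint, teak, cedar, yew, hop, fir, daisy, ivy.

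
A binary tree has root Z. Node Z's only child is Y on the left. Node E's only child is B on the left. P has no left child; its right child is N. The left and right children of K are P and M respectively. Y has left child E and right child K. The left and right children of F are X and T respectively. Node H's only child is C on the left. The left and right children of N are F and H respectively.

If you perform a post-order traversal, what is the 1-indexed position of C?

6

Post-order visits the left subtree, then the right subtree, then the node.
At Z: go left to Y.
  At Y: go left to E.
    At E: go left to B.
      B is a leaf — visit B.
    At E: no right child.
    Visit E.
  At Y: go right to K.
    At K: go left to P.
      At P: no left child.
      At P: go right to N.
        At N: go left to F.
          At F: go left to X.
            X is a leaf — visit X.
          At F: go right to T.
            T is a leaf — visit T.
          Visit F.
        At N: go right to H.
          At H: go left to C.
            C is a leaf — visit C.
          At H: no right child.
          Visit H.
        Visit N.
      Visit P.
    At K: go right to M.
      M is a leaf — visit M.
    Visit K.
  Visit Y.
At Z: no right child.
Visit Z.
Full post-order sequence: B, E, X, T, F, C, H, N, P, M, K, Y, Z.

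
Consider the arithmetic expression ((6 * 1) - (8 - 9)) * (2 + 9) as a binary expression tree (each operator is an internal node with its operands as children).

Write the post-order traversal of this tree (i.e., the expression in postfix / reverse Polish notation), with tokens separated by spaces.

Post-order on an expression tree gives postfix notation: for each operator, emit left operand, right operand, then the operator.

6 1 * 8 9 - - 2 9 + *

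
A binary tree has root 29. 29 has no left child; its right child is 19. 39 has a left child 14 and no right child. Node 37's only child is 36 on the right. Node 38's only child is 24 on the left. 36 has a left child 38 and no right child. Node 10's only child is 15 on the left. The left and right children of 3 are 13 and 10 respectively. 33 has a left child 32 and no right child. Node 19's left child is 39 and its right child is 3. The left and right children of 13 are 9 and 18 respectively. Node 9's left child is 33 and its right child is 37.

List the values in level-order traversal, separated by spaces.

29 19 39 3 14 13 10 9 18 15 33 37 32 36 38 24

Level-order visits nodes level by level from the root, left to right within each level.
Level 0: 29
Level 1: 19
Level 2: 39, 3
Level 3: 14, 13, 10
Level 4: 9, 18, 15
Level 5: 33, 37
Level 6: 32, 36
Level 7: 38
Level 8: 24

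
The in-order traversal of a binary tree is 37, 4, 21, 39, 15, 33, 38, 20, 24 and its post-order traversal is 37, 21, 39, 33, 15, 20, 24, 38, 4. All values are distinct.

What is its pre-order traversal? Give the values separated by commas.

4, 37, 38, 15, 39, 21, 33, 24, 20

The last element of post-order is the root; it splits in-order into left and right subtrees.
Root 4: left subtree has 1 node {37}, right has 7 {21, 39, 15, 33, 38, 20, 24}.
  Root 38: left subtree has 4 nodes {21, 39, 15, 33}, right has 2 {20, 24}.
    Root 15: left subtree has 2 nodes {21, 39}, right has 1 {33}.
      Root 39: left subtree has 1 node {21}, right has 0 { }.
    Root 24: left subtree has 1 node {20}, right has 0 { }.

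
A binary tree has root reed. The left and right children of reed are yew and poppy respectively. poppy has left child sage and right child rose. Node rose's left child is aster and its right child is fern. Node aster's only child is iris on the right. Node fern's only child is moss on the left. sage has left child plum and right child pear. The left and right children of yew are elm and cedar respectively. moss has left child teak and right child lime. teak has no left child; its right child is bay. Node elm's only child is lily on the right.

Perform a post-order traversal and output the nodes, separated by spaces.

Post-order visits the left subtree, then the right subtree, then the node.
At reed: go left to yew.
  At yew: go left to elm.
    At elm: no left child.
    At elm: go right to lily.
      lily is a leaf — visit lily.
    Visit elm.
  At yew: go right to cedar.
    cedar is a leaf — visit cedar.
  Visit yew.
At reed: go right to poppy.
  At poppy: go left to sage.
    At sage: go left to plum.
      plum is a leaf — visit plum.
    At sage: go right to pear.
      pear is a leaf — visit pear.
    Visit sage.
  At poppy: go right to rose.
    At rose: go left to aster.
      At aster: no left child.
      At aster: go right to iris.
        iris is a leaf — visit iris.
      Visit aster.
    At rose: go right to fern.
      At fern: go left to moss.
        At moss: go left to teak.
          At teak: no left child.
          At teak: go right to bay.
            bay is a leaf — visit bay.
          Visit teak.
        At moss: go right to lime.
          lime is a leaf — visit lime.
        Visit moss.
      At fern: no right child.
      Visit fern.
    Visit rose.
  Visit poppy.
Visit reed.

lily elm cedar yew plum pear sage iris aster bay teak lime moss fern rose poppy reed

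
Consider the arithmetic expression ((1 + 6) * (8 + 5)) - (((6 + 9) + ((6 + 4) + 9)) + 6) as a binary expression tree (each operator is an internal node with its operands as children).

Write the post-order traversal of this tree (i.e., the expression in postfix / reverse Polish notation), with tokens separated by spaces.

1 6 + 8 5 + * 6 9 + 6 4 + 9 + + 6 + -

Post-order on an expression tree gives postfix notation: for each operator, emit left operand, right operand, then the operator.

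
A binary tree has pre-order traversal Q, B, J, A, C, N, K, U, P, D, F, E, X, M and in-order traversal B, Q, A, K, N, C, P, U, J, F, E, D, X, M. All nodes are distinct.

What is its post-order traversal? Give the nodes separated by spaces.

The first element of pre-order is the root; it splits in-order into left and right subtrees.
Root Q: left subtree has 1 node {B}, right has 12 {A, K, N, C, P, U, J, F, E, D, X, M}.
  Root J: left subtree has 6 nodes {A, K, N, C, P, U}, right has 5 {F, E, D, X, M}.
    Root A: left subtree has 0 nodes { }, right has 5 {K, N, C, P, U}.
      Root C: left subtree has 2 nodes {K, N}, right has 2 {P, U}.
        Root N: left subtree has 1 node {K}, right has 0 { }.
        Root U: left subtree has 1 node {P}, right has 0 { }.
    Root D: left subtree has 2 nodes {F, E}, right has 2 {X, M}.
      Root F: left subtree has 0 nodes { }, right has 1 {E}.
      Root X: left subtree has 0 nodes { }, right has 1 {M}.

B K N P U C A E F M X D J Q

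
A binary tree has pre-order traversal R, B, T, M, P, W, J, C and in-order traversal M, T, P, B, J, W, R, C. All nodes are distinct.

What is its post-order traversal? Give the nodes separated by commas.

M, P, T, J, W, B, C, R

The first element of pre-order is the root; it splits in-order into left and right subtrees.
Root R: left subtree has 6 nodes {M, T, P, B, J, W}, right has 1 {C}.
  Root B: left subtree has 3 nodes {M, T, P}, right has 2 {J, W}.
    Root T: left subtree has 1 node {M}, right has 1 {P}.
    Root W: left subtree has 1 node {J}, right has 0 { }.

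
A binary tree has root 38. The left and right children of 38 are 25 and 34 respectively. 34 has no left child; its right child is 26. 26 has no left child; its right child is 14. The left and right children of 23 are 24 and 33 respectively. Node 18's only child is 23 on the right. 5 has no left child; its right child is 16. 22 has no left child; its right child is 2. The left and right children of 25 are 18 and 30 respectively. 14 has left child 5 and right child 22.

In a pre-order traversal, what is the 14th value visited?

Pre-order visits the node, then its left subtree, then its right subtree.
Visit 38.
At 38: go left to 25.
  Visit 25.
  At 25: go left to 18.
    Visit 18.
    At 18: no left child.
    At 18: go right to 23.
      Visit 23.
      At 23: go left to 24.
        24 is a leaf — visit 24.
      At 23: go right to 33.
        33 is a leaf — visit 33.
  At 25: go right to 30.
    30 is a leaf — visit 30.
At 38: go right to 34.
  Visit 34.
  At 34: no left child.
  At 34: go right to 26.
    Visit 26.
    At 26: no left child.
    At 26: go right to 14.
      Visit 14.
      At 14: go left to 5.
        Visit 5.
        At 5: no left child.
        At 5: go right to 16.
          16 is a leaf — visit 16.
      At 14: go right to 22.
        Visit 22.
        At 22: no left child.
        At 22: go right to 2.
          2 is a leaf — visit 2.
Full pre-order sequence: 38, 25, 18, 23, 24, 33, 30, 34, 26, 14, 5, 16, 22, 2.

2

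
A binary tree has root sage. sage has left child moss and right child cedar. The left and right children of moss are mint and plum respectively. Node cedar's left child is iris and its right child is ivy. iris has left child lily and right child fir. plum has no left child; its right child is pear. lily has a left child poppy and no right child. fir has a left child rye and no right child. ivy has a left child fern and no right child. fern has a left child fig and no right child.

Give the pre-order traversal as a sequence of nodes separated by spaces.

Pre-order visits the node, then its left subtree, then its right subtree.
Visit sage.
At sage: go left to moss.
  Visit moss.
  At moss: go left to mint.
    mint is a leaf — visit mint.
  At moss: go right to plum.
    Visit plum.
    At plum: no left child.
    At plum: go right to pear.
      pear is a leaf — visit pear.
At sage: go right to cedar.
  Visit cedar.
  At cedar: go left to iris.
    Visit iris.
    At iris: go left to lily.
      Visit lily.
      At lily: go left to poppy.
        poppy is a leaf — visit poppy.
      At lily: no right child.
    At iris: go right to fir.
      Visit fir.
      At fir: go left to rye.
        rye is a leaf — visit rye.
      At fir: no right child.
  At cedar: go right to ivy.
    Visit ivy.
    At ivy: go left to fern.
      Visit fern.
      At fern: go left to fig.
        fig is a leaf — visit fig.
      At fern: no right child.
    At ivy: no right child.

sage moss mint plum pear cedar iris lily poppy fir rye ivy fern fig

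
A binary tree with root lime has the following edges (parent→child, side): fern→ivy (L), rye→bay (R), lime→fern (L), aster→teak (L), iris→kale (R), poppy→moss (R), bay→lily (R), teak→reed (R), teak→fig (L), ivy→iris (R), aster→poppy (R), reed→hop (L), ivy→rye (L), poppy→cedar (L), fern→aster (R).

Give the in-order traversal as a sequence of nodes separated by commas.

In-order visits the left subtree, then the node, then the right subtree.
At lime: go left to fern.
  At fern: go left to ivy.
    At ivy: go left to rye.
      At rye: no left child.
      Visit rye.
      At rye: go right to bay.
        At bay: no left child.
        Visit bay.
        At bay: go right to lily.
          lily is a leaf — visit lily.
    Visit ivy.
    At ivy: go right to iris.
      At iris: no left child.
      Visit iris.
      At iris: go right to kale.
        kale is a leaf — visit kale.
  Visit fern.
  At fern: go right to aster.
    At aster: go left to teak.
      At teak: go left to fig.
        fig is a leaf — visit fig.
      Visit teak.
      At teak: go right to reed.
        At reed: go left to hop.
          hop is a leaf — visit hop.
        Visit reed.
        At reed: no right child.
    Visit aster.
    At aster: go right to poppy.
      At poppy: go left to cedar.
        cedar is a leaf — visit cedar.
      Visit poppy.
      At poppy: go right to moss.
        moss is a leaf — visit moss.
Visit lime.
At lime: no right child.

rye, bay, lily, ivy, iris, kale, fern, fig, teak, hop, reed, aster, cedar, poppy, moss, lime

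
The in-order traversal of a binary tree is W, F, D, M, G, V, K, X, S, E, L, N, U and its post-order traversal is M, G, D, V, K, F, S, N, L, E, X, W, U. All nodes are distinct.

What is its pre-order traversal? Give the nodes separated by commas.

U, W, X, F, K, V, D, G, M, E, S, L, N

The last element of post-order is the root; it splits in-order into left and right subtrees.
Root U: left subtree has 12 nodes {W, F, D, M, G, V, K, X, S, E, L, N}, right has 0 { }.
  Root W: left subtree has 0 nodes { }, right has 11 {F, D, M, G, V, K, X, S, E, L, N}.
    Root X: left subtree has 6 nodes {F, D, M, G, V, K}, right has 4 {S, E, L, N}.
      Root F: left subtree has 0 nodes { }, right has 5 {D, M, G, V, K}.
        Root K: left subtree has 4 nodes {D, M, G, V}, right has 0 { }.
          Root V: left subtree has 3 nodes {D, M, G}, right has 0 { }.
            Root D: left subtree has 0 nodes { }, right has 2 {M, G}.
              Root G: left subtree has 1 node {M}, right has 0 { }.
      Root E: left subtree has 1 node {S}, right has 2 {L, N}.
        Root L: left subtree has 0 nodes { }, right has 1 {N}.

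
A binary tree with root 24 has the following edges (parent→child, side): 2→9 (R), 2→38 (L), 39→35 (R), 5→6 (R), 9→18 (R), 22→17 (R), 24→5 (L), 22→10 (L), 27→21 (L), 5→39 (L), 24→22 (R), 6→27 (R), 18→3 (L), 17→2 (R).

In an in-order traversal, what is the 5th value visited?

In-order visits the left subtree, then the node, then the right subtree.
At 24: go left to 5.
  At 5: go left to 39.
    At 39: no left child.
    Visit 39.
    At 39: go right to 35.
      35 is a leaf — visit 35.
  Visit 5.
  At 5: go right to 6.
    At 6: no left child.
    Visit 6.
    At 6: go right to 27.
      At 27: go left to 21.
        21 is a leaf — visit 21.
      Visit 27.
      At 27: no right child.
Visit 24.
At 24: go right to 22.
  At 22: go left to 10.
    10 is a leaf — visit 10.
  Visit 22.
  At 22: go right to 17.
    At 17: no left child.
    Visit 17.
    At 17: go right to 2.
      At 2: go left to 38.
        38 is a leaf — visit 38.
      Visit 2.
      At 2: go right to 9.
        At 9: no left child.
        Visit 9.
        At 9: go right to 18.
          At 18: go left to 3.
            3 is a leaf — visit 3.
          Visit 18.
          At 18: no right child.
Full in-order sequence: 39, 35, 5, 6, 21, 27, 24, 10, 22, 17, 38, 2, 9, 3, 18.

21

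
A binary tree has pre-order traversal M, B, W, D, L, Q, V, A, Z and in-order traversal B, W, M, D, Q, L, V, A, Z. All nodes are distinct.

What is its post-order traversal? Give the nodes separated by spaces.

The first element of pre-order is the root; it splits in-order into left and right subtrees.
Root M: left subtree has 2 nodes {B, W}, right has 6 {D, Q, L, V, A, Z}.
  Root B: left subtree has 0 nodes { }, right has 1 {W}.
  Root D: left subtree has 0 nodes { }, right has 5 {Q, L, V, A, Z}.
    Root L: left subtree has 1 node {Q}, right has 3 {V, A, Z}.
      Root V: left subtree has 0 nodes { }, right has 2 {A, Z}.
        Root A: left subtree has 0 nodes { }, right has 1 {Z}.

W B Q Z A V L D M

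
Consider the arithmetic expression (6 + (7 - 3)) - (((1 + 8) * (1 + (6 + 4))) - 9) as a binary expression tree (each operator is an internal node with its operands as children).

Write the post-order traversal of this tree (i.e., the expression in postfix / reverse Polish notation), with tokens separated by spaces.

6 7 3 - + 1 8 + 1 6 4 + + * 9 - -

Post-order on an expression tree gives postfix notation: for each operator, emit left operand, right operand, then the operator.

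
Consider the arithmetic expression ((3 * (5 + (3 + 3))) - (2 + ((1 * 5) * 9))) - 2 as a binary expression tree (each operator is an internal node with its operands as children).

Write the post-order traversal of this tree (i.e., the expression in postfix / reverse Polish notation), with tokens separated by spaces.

Post-order on an expression tree gives postfix notation: for each operator, emit left operand, right operand, then the operator.

3 5 3 3 + + * 2 1 5 * 9 * + - 2 -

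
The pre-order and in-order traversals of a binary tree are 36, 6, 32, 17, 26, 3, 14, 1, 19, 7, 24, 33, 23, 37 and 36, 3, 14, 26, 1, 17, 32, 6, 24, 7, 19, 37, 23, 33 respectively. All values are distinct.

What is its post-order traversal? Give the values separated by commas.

The first element of pre-order is the root; it splits in-order into left and right subtrees.
Root 36: left subtree has 0 nodes { }, right has 13 {3, 14, 26, 1, 17, 32, 6, 24, 7, 19, 37, 23, 33}.
  Root 6: left subtree has 6 nodes {3, 14, 26, 1, 17, 32}, right has 6 {24, 7, 19, 37, 23, 33}.
    Root 32: left subtree has 5 nodes {3, 14, 26, 1, 17}, right has 0 { }.
      Root 17: left subtree has 4 nodes {3, 14, 26, 1}, right has 0 { }.
        Root 26: left subtree has 2 nodes {3, 14}, right has 1 {1}.
          Root 3: left subtree has 0 nodes { }, right has 1 {14}.
    Root 19: left subtree has 2 nodes {24, 7}, right has 3 {37, 23, 33}.
      Root 7: left subtree has 1 node {24}, right has 0 { }.
      Root 33: left subtree has 2 nodes {37, 23}, right has 0 { }.
        Root 23: left subtree has 1 node {37}, right has 0 { }.

14, 3, 1, 26, 17, 32, 24, 7, 37, 23, 33, 19, 6, 36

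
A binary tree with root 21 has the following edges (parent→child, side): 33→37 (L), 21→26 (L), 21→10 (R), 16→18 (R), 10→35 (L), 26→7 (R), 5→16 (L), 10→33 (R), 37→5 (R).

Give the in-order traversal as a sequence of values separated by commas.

26, 7, 21, 35, 10, 37, 16, 18, 5, 33

In-order visits the left subtree, then the node, then the right subtree.
At 21: go left to 26.
  At 26: no left child.
  Visit 26.
  At 26: go right to 7.
    7 is a leaf — visit 7.
Visit 21.
At 21: go right to 10.
  At 10: go left to 35.
    35 is a leaf — visit 35.
  Visit 10.
  At 10: go right to 33.
    At 33: go left to 37.
      At 37: no left child.
      Visit 37.
      At 37: go right to 5.
        At 5: go left to 16.
          At 16: no left child.
          Visit 16.
          At 16: go right to 18.
            18 is a leaf — visit 18.
        Visit 5.
        At 5: no right child.
    Visit 33.
    At 33: no right child.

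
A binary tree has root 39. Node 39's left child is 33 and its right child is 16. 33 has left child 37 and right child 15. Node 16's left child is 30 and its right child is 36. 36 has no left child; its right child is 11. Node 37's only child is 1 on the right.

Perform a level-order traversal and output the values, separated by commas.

39, 33, 16, 37, 15, 30, 36, 1, 11

Level-order visits nodes level by level from the root, left to right within each level.
Level 0: 39
Level 1: 33, 16
Level 2: 37, 15, 30, 36
Level 3: 1, 11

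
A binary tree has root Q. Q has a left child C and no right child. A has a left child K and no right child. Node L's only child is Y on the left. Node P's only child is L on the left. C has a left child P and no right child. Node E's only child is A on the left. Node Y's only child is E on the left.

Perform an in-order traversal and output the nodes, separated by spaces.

In-order visits the left subtree, then the node, then the right subtree.
At Q: go left to C.
  At C: go left to P.
    At P: go left to L.
      At L: go left to Y.
        At Y: go left to E.
          At E: go left to A.
            At A: go left to K.
              K is a leaf — visit K.
            Visit A.
            At A: no right child.
          Visit E.
          At E: no right child.
        Visit Y.
        At Y: no right child.
      Visit L.
      At L: no right child.
    Visit P.
    At P: no right child.
  Visit C.
  At C: no right child.
Visit Q.
At Q: no right child.

K A E Y L P C Q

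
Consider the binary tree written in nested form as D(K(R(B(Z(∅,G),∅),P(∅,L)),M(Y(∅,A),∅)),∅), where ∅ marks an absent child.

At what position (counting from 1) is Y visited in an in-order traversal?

8

In-order visits the left subtree, then the node, then the right subtree.
At D: go left to K.
  At K: go left to R.
    At R: go left to B.
      At B: go left to Z.
        At Z: no left child.
        Visit Z.
        At Z: go right to G.
          G is a leaf — visit G.
      Visit B.
      At B: no right child.
    Visit R.
    At R: go right to P.
      At P: no left child.
      Visit P.
      At P: go right to L.
        L is a leaf — visit L.
  Visit K.
  At K: go right to M.
    At M: go left to Y.
      At Y: no left child.
      Visit Y.
      At Y: go right to A.
        A is a leaf — visit A.
    Visit M.
    At M: no right child.
Visit D.
At D: no right child.
Full in-order sequence: Z, G, B, R, P, L, K, Y, A, M, D.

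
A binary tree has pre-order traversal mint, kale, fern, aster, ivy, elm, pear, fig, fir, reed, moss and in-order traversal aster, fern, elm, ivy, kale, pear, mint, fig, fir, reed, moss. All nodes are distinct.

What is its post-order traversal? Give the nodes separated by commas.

The first element of pre-order is the root; it splits in-order into left and right subtrees.
Root mint: left subtree has 6 nodes {aster, fern, elm, ivy, kale, pear}, right has 4 {fig, fir, reed, moss}.
  Root kale: left subtree has 4 nodes {aster, fern, elm, ivy}, right has 1 {pear}.
    Root fern: left subtree has 1 node {aster}, right has 2 {elm, ivy}.
      Root ivy: left subtree has 1 node {elm}, right has 0 { }.
  Root fig: left subtree has 0 nodes { }, right has 3 {fir, reed, moss}.
    Root fir: left subtree has 0 nodes { }, right has 2 {reed, moss}.
      Root reed: left subtree has 0 nodes { }, right has 1 {moss}.

aster, elm, ivy, fern, pear, kale, moss, reed, fir, fig, mint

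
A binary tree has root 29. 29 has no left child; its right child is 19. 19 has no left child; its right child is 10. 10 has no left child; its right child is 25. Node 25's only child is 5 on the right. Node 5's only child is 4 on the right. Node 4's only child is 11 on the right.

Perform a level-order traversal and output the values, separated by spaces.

29 19 10 25 5 4 11

Level-order visits nodes level by level from the root, left to right within each level.
Level 0: 29
Level 1: 19
Level 2: 10
Level 3: 25
Level 4: 5
Level 5: 4
Level 6: 11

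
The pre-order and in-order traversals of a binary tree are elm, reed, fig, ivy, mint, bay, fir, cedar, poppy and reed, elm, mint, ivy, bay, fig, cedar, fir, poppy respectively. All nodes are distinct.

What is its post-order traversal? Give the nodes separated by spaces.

The first element of pre-order is the root; it splits in-order into left and right subtrees.
Root elm: left subtree has 1 node {reed}, right has 7 {mint, ivy, bay, fig, cedar, fir, poppy}.
  Root fig: left subtree has 3 nodes {mint, ivy, bay}, right has 3 {cedar, fir, poppy}.
    Root ivy: left subtree has 1 node {mint}, right has 1 {bay}.
    Root fir: left subtree has 1 node {cedar}, right has 1 {poppy}.

reed mint bay ivy cedar poppy fir fig elm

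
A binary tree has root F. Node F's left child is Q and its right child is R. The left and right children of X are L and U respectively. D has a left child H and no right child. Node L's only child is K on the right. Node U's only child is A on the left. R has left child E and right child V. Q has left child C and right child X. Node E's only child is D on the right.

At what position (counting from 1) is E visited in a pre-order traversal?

Pre-order visits the node, then its left subtree, then its right subtree.
Visit F.
At F: go left to Q.
  Visit Q.
  At Q: go left to C.
    C is a leaf — visit C.
  At Q: go right to X.
    Visit X.
    At X: go left to L.
      Visit L.
      At L: no left child.
      At L: go right to K.
        K is a leaf — visit K.
    At X: go right to U.
      Visit U.
      At U: go left to A.
        A is a leaf — visit A.
      At U: no right child.
At F: go right to R.
  Visit R.
  At R: go left to E.
    Visit E.
    At E: no left child.
    At E: go right to D.
      Visit D.
      At D: go left to H.
        H is a leaf — visit H.
      At D: no right child.
  At R: go right to V.
    V is a leaf — visit V.
Full pre-order sequence: F, Q, C, X, L, K, U, A, R, E, D, H, V.

10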